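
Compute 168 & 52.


0b10101000 & 0b110100 = 0b100000 = 32

32


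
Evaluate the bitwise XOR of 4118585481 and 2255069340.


0b11110101011111001010000010001001 ^ 0b10000110011010011010000010011100 = 0b1110011000101010000000000010101 = 1930756117

1930756117


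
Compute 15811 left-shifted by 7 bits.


0b11110111000011 << 7 = 0b111101110000110000000 = 2023808

2023808


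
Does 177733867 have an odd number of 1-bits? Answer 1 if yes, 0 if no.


0b1010100110000000000011101011 has 11 ones => parity 1

1


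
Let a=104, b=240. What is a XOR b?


104 ^ 240 = 152

152


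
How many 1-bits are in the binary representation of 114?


0b1110010 has 4 set bits

4


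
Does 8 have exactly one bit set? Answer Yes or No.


0b1000. Only one bit set => Yes

Yes


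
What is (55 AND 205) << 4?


Step 1: 55 & 205 = 5
Step 2: 5 << 4 = 80

80


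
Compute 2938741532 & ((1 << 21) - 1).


2938741532 & 2097151 = 631580

631580


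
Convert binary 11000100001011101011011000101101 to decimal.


11000100001011101011011000101101 in decimal = 3291395629

3291395629


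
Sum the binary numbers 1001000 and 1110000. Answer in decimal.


1001000 + 1110000 = 10111000 = 184

184


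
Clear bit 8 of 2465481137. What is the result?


2465481137 & ~(1 << 8) = 2465480881

2465480881


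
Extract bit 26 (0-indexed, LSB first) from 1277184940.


0b1001100001000000100101110101100, position 26 = 1

1


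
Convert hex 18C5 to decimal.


18C5 hex = 6341 decimal

6341


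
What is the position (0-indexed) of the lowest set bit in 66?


0b1000010. Lowest set bit at position 1

1


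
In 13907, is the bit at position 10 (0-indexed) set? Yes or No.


0b11011001010011, bit 10 = 1. Yes

Yes


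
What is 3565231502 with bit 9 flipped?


3565231502 ^ (1 << 9) = 3565231502 ^ 512 = 3565232014

3565232014


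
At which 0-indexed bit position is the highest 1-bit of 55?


0b110111. Highest set bit at position 5

5


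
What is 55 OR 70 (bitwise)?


0b110111 | 0b1000110 = 0b1110111 = 119

119


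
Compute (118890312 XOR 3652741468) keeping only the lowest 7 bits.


Step 1: 118890312 ^ 3652741468 = 3735975444
Step 2: 3735975444 & 127 = 20

20


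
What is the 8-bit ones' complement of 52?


52 ^ 255 = 203

203


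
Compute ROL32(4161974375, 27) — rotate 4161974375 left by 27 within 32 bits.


Rotate 0b11111000000100101011000001100111 left by 27 (32-bit) = 0b111111110000001001010110000011 = 1069585795

1069585795


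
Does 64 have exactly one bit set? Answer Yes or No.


0b1000000. Only one bit set => Yes

Yes


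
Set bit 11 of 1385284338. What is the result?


1385284338 | (1 << 11) = 1385284338 | 2048 = 1385286386

1385286386


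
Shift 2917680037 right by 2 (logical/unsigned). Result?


0b10101101111010000100001110100101 >> 2 = 0b101011011110100001000011101001 = 729420009

729420009


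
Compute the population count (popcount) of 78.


0b1001110 has 4 set bits

4


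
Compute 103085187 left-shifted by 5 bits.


0b110001001001111010010000011 << 5 = 0b11000100100111101001000001100000 = 3298725984

3298725984


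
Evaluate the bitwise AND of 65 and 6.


0b1000001 & 0b110 = 0b0 = 0

0


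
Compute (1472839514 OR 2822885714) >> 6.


Step 1: 1472839514 | 2822885714 = 4291428186
Step 2: 4291428186 >> 6 = 67053565

67053565


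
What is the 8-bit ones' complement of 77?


77 ^ 255 = 178

178


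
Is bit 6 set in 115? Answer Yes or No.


0b1110011, bit 6 = 1. Yes

Yes


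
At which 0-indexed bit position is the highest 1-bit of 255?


0b11111111. Highest set bit at position 7

7


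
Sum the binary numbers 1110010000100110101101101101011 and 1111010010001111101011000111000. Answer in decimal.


1110010000100110101101101101011 + 1111010010001111101011000111000 = 11101100010110110011000110100011 = 3965399459

3965399459


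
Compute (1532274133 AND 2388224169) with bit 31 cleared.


Step 1: 1532274133 & 2388224169 = 173023361
Step 2: 173023361 & ~(1 << 31) = 173023361

173023361


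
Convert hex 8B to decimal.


8B hex = 139 decimal

139


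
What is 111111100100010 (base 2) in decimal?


111111100100010 in decimal = 32546

32546


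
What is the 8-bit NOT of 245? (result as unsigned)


~0b11110101 = 0b1010 = 10 (8-bit unsigned)

10


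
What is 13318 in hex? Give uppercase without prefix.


13318 = 3406 hex

3406


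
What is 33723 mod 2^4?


33723 & 15 = 11

11


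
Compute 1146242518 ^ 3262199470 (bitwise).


0b1000100010100100100010111010110 ^ 0b11000010011100010011011010101110 = 0b10000110001000110111001101111000 = 2250470264

2250470264


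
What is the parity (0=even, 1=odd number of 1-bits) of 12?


0b1100 has 2 ones => parity 0

0


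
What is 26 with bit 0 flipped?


26 ^ (1 << 0) = 26 ^ 1 = 27

27


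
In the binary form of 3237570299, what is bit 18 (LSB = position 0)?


0b11000000111110010110011011111011, position 18 = 0

0


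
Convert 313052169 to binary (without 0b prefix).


313052169 = 10010101010001100110000001001 in binary

10010101010001100110000001001


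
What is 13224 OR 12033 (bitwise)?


0b11001110101000 | 0b10111100000001 = 0b11111110101001 = 16297

16297


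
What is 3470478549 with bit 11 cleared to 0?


3470478549 & ~(1 << 11) = 3470476501

3470476501


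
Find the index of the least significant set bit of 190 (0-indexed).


0b10111110. Lowest set bit at position 1

1


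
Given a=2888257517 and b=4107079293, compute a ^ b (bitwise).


2888257517 ^ 4107079293 = 1491747216

1491747216


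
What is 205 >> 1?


0b11001101 >> 1 = 0b1100110 = 102

102


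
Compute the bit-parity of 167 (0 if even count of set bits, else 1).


0b10100111 has 5 ones => parity 1

1


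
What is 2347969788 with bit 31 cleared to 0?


2347969788 & ~(1 << 31) = 200486140

200486140


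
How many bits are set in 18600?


0b100100010101000 has 5 set bits

5


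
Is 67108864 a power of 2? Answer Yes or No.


0b100000000000000000000000000. Only one bit set => Yes

Yes


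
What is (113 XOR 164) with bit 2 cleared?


Step 1: 113 ^ 164 = 213
Step 2: 213 & ~(1 << 2) = 209

209


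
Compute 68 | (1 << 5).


68 | (1 << 5) = 68 | 32 = 100

100


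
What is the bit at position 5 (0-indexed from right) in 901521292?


0b110101101111000001111110001100, position 5 = 0

0


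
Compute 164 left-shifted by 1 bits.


0b10100100 << 1 = 0b101001000 = 328

328


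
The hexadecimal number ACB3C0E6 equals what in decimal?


ACB3C0E6 hex = 2897461478 decimal

2897461478


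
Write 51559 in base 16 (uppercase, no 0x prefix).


51559 = C967 hex

C967


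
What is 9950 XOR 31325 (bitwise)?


0b10011011011110 ^ 0b111101001011101 = 0b101110010000011 = 23683

23683


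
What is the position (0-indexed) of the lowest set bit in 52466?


0b1100110011110010. Lowest set bit at position 1

1


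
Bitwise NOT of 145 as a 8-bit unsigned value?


~0b10010001 = 0b1101110 = 110 (8-bit unsigned)

110


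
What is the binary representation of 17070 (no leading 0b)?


17070 = 100001010101110 in binary

100001010101110


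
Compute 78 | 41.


0b1001110 | 0b101001 = 0b1101111 = 111

111


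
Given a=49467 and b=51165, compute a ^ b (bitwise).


49467 ^ 51165 = 1766

1766


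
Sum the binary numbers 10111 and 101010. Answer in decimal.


10111 + 101010 = 1000001 = 65

65


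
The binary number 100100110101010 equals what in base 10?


100100110101010 in decimal = 18858

18858


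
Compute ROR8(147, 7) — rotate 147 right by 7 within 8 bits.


Rotate 0b10010011 right by 7 (8-bit) = 0b100111 = 39

39


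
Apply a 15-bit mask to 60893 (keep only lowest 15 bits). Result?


60893 & 32767 = 28125

28125


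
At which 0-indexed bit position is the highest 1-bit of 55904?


0b1101101001100000. Highest set bit at position 15

15


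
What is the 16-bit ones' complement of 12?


12 ^ 65535 = 65523

65523


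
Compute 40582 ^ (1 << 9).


40582 ^ (1 << 9) = 40582 ^ 512 = 40070

40070


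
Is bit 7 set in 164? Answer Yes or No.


0b10100100, bit 7 = 1. Yes

Yes


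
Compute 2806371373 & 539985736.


0b10100111010001011101010000101101 & 0b100000001011111000011101001000 = 0b100000000001011000010000001000 = 537232392

537232392


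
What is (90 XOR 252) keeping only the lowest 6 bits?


Step 1: 90 ^ 252 = 166
Step 2: 166 & 63 = 38

38


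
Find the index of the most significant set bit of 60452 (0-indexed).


0b1110110000100100. Highest set bit at position 15

15


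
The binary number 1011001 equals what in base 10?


1011001 in decimal = 89

89


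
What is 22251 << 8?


0b101011011101011 << 8 = 0b10101101110101100000000 = 5696256

5696256


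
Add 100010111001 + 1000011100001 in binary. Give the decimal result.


100010111001 + 1000011100001 = 1100110011010 = 6554

6554


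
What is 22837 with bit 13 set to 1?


22837 | (1 << 13) = 22837 | 8192 = 31029

31029


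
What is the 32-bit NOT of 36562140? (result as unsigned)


~0b10001011011110010011011100 = 0b11111101110100100001101100100011 = 4258405155 (32-bit unsigned)

4258405155


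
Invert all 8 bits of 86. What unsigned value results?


86 ^ 255 = 169

169


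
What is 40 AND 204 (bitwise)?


0b101000 & 0b11001100 = 0b1000 = 8

8


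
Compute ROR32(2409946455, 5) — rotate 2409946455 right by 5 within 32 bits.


Rotate 0b10001111101001001101110101010111 right by 5 (32-bit) = 0b10111100011111010010011011101010 = 3162318570

3162318570


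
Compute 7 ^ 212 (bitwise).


0b111 ^ 0b11010100 = 0b11010011 = 211

211


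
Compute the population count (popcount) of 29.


0b11101 has 4 set bits

4


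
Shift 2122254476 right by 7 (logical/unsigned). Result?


0b1111110011111110000100010001100 >> 7 = 0b111111001111111000010001 = 16580113

16580113


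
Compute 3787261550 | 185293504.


0b11100001101111010000011001101110 | 0b1011000010110101101011000000 = 0b11101011101111110101111011101110 = 3955187438

3955187438


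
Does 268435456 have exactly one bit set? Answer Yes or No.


0b10000000000000000000000000000. Only one bit set => Yes

Yes


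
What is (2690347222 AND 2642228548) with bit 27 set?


Step 1: 2690347222 & 2642228548 = 2153328708
Step 2: 2153328708 | (1 << 27) = 2153328708 | 134217728 = 2287546436

2287546436


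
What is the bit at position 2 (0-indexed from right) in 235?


0b11101011, position 2 = 0

0


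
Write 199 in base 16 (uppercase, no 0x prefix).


199 = C7 hex

C7


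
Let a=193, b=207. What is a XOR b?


193 ^ 207 = 14

14


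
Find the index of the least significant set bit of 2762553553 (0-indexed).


0b10100100101010010011100011010001. Lowest set bit at position 0

0


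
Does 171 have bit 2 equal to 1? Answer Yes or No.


0b10101011, bit 2 = 0. No

No


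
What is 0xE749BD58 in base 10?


E749BD58 hex = 3880369496 decimal

3880369496


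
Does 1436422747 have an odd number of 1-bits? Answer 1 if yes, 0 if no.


0b1010101100111100001001001011011 has 16 ones => parity 0

0


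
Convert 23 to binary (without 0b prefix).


23 = 10111 in binary

10111


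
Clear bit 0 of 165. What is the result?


165 & ~(1 << 0) = 164

164


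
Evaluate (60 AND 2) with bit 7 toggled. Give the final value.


Step 1: 60 & 2 = 0
Step 2: 0 ^ (1 << 7) = 0 ^ 128 = 128

128


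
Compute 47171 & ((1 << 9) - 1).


47171 & 511 = 67

67


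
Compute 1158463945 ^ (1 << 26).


1158463945 ^ (1 << 26) = 1158463945 ^ 67108864 = 1091355081

1091355081


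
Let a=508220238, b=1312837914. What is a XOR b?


508220238 ^ 1312837914 = 1342866004

1342866004


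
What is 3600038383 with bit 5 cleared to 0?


3600038383 & ~(1 << 5) = 3600038351

3600038351


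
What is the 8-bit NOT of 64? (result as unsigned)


~0b1000000 = 0b10111111 = 191 (8-bit unsigned)

191


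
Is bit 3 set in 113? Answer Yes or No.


0b1110001, bit 3 = 0. No

No


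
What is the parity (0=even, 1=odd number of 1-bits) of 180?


0b10110100 has 4 ones => parity 0

0


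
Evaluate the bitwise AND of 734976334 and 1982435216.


0b101011110011101101100101001110 & 0b1110110001010011000111110010000 = 0b100010000010001000100100000000 = 570984704

570984704


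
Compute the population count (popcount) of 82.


0b1010010 has 3 set bits

3


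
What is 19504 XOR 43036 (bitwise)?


0b100110000110000 ^ 0b1010100000011100 = 0b1110010000101100 = 58412

58412


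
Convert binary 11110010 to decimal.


11110010 in decimal = 242

242


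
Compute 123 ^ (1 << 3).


123 ^ (1 << 3) = 123 ^ 8 = 115

115


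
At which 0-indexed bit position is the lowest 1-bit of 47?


0b101111. Lowest set bit at position 0

0


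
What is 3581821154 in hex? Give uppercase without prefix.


3581821154 = D57E40E2 hex

D57E40E2


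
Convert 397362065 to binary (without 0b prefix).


397362065 = 10111101011110100001110010001 in binary

10111101011110100001110010001


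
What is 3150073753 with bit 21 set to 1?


3150073753 | (1 << 21) = 3150073753 | 2097152 = 3152170905

3152170905


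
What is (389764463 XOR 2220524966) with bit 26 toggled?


Step 1: 389764463 ^ 2220524966 = 2472661193
Step 2: 2472661193 ^ (1 << 26) = 2472661193 ^ 67108864 = 2539770057

2539770057


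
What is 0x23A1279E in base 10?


23A1279E hex = 597763998 decimal

597763998


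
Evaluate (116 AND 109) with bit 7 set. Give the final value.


Step 1: 116 & 109 = 100
Step 2: 100 | (1 << 7) = 100 | 128 = 228

228


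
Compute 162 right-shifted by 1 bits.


0b10100010 >> 1 = 0b1010001 = 81

81


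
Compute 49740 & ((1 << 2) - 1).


49740 & 3 = 0

0


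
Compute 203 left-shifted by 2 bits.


0b11001011 << 2 = 0b1100101100 = 812

812


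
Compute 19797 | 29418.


0b100110101010101 | 0b111001011101010 = 0b111111111111111 = 32767

32767


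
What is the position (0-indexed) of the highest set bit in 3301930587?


0b11000100110011110111011001011011. Highest set bit at position 31

31


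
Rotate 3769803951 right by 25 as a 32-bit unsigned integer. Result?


Rotate 0b11100000101100101010010010101111 right by 25 (32-bit) = 0b1011001010100100101011111110000 = 1498568688

1498568688


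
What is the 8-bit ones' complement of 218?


218 ^ 255 = 37

37


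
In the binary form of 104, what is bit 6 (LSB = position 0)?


0b1101000, position 6 = 1

1


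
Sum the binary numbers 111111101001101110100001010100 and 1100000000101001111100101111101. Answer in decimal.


111111101001101110100001010100 + 1100000000101001111100101111101 = 10011111101110111110000111010001 = 2679890385

2679890385


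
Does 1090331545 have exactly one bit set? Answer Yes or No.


0b1000000111111010010001110011001. Multiple bits set => No

No


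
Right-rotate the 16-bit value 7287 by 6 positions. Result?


Rotate 0b1110001110111 right by 6 (16-bit) = 0b1101110001110001 = 56433

56433


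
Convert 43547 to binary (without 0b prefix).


43547 = 1010101000011011 in binary

1010101000011011


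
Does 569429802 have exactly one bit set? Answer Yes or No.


0b100001111100001100111100101010. Multiple bits set => No

No


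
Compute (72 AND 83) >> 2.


Step 1: 72 & 83 = 64
Step 2: 64 >> 2 = 16

16


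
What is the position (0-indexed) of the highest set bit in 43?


0b101011. Highest set bit at position 5

5


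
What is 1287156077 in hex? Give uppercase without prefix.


1287156077 = 4CB8716D hex

4CB8716D


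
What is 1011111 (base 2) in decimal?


1011111 in decimal = 95

95


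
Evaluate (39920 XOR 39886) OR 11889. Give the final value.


Step 1: 39920 ^ 39886 = 62
Step 2: 62 | 11889 = 11903

11903


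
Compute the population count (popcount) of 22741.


0b101100011010101 has 8 set bits

8


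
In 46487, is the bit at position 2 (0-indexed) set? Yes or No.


0b1011010110010111, bit 2 = 1. Yes

Yes


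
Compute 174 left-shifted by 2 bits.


0b10101110 << 2 = 0b1010111000 = 696

696


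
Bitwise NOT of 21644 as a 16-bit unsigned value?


~0b101010010001100 = 0b1010101101110011 = 43891 (16-bit unsigned)

43891


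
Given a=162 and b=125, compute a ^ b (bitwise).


162 ^ 125 = 223

223


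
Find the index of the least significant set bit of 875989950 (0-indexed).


0b110100001101101000101110111110. Lowest set bit at position 1

1


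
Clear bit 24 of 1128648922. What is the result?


1128648922 & ~(1 << 24) = 1111871706

1111871706


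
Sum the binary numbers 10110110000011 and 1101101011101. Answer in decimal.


10110110000011 + 1101101011101 = 100100011100000 = 18656

18656


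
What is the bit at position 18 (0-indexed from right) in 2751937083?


0b10100100000001110011101000111011, position 18 = 1

1


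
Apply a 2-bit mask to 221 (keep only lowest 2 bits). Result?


221 & 3 = 1

1


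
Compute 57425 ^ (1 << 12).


57425 ^ (1 << 12) = 57425 ^ 4096 = 61521

61521


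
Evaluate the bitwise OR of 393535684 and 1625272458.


0b10111011101001110000011000100 | 0b1100000110111111011000010001010 = 0b1110111111111111111000011001110 = 2013262030

2013262030


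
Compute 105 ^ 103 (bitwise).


0b1101001 ^ 0b1100111 = 0b1110 = 14

14


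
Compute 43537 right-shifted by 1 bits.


0b1010101000010001 >> 1 = 0b101010100001000 = 21768

21768


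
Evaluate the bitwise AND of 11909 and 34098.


0b10111010000101 & 0b1000010100110010 = 0b10000000000 = 1024

1024


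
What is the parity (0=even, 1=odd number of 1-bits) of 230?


0b11100110 has 5 ones => parity 1

1


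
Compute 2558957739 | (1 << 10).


2558957739 | (1 << 10) = 2558957739 | 1024 = 2558958763

2558958763


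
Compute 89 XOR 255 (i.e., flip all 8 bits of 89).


89 ^ 255 = 166

166


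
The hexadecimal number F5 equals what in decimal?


F5 hex = 245 decimal

245


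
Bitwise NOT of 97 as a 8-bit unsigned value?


~0b1100001 = 0b10011110 = 158 (8-bit unsigned)

158


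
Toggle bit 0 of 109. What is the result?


109 ^ (1 << 0) = 109 ^ 1 = 108

108


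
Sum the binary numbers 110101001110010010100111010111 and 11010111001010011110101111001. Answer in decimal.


110101001110010010100111010111 + 11010111001010011110101111001 = 1010000000111100110011101010000 = 1344169808

1344169808


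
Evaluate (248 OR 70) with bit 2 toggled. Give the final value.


Step 1: 248 | 70 = 254
Step 2: 254 ^ (1 << 2) = 254 ^ 4 = 250

250


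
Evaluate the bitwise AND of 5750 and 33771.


0b1011001110110 & 0b1000001111101011 = 0b1001100010 = 610

610


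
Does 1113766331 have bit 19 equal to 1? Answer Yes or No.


0b1000010011000101011100110111011, bit 19 = 0. No

No


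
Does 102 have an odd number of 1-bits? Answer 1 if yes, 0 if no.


0b1100110 has 4 ones => parity 0

0


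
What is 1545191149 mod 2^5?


1545191149 & 31 = 13

13


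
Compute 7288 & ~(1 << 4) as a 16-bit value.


7288 & ~(1 << 4) = 7272

7272


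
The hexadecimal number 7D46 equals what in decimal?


7D46 hex = 32070 decimal

32070


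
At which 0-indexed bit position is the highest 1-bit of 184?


0b10111000. Highest set bit at position 7

7


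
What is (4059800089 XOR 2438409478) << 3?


Step 1: 4059800089 ^ 2438409478 = 1621921567
Step 2: 1621921567 << 3 = 12975372536

12975372536


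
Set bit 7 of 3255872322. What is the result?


3255872322 | (1 << 7) = 3255872322 | 128 = 3255872450

3255872450


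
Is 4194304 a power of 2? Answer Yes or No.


0b10000000000000000000000. Only one bit set => Yes

Yes


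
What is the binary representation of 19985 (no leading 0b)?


19985 = 100111000010001 in binary

100111000010001


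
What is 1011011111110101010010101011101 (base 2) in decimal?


1011011111110101010010101011101 in decimal = 1543152989

1543152989


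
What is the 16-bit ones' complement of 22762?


22762 ^ 65535 = 42773

42773


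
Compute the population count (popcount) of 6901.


0b1101011110101 has 9 set bits

9


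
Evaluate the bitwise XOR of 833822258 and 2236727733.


0b110001101100110001111000110010 ^ 0b10000101010100011100000110110101 = 0b10110100111000101101111110000111 = 3034767239

3034767239


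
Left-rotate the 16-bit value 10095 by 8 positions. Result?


Rotate 0b10011101101111 left by 8 (16-bit) = 0b110111100100111 = 28455

28455


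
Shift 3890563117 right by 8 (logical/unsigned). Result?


0b11100111111001010100100000101101 >> 8 = 0b111001111110010101001000 = 15197512

15197512


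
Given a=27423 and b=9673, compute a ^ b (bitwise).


27423 ^ 9673 = 20182

20182


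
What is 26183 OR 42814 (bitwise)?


0b110011001000111 | 0b1010011100111110 = 0b1110011101111111 = 59263

59263


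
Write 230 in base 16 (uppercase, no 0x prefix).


230 = E6 hex

E6


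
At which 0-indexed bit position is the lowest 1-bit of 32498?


0b111111011110010. Lowest set bit at position 1

1


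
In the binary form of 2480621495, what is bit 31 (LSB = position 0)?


0b10010011110110110100011110110111, position 31 = 1

1


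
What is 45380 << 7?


0b1011000101000100 << 7 = 0b10110001010001000000000 = 5808640

5808640


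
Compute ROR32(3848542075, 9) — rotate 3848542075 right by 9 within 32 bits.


Rotate 0b11100101011001000001011101111011 right by 9 (32-bit) = 0b10111101111100101011001000001011 = 3186799115

3186799115


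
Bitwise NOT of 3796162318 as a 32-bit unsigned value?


~0b11100010010001001101011100001110 = 0b11101101110110010100011110001 = 498804977 (32-bit unsigned)

498804977


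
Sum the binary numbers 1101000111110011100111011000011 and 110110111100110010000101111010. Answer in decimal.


1101000111110011100111011000011 + 110110111100110010000101111010 = 10011111111011001111000000111101 = 2683105341

2683105341


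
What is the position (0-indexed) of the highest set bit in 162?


0b10100010. Highest set bit at position 7

7


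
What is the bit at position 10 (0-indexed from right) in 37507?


0b1001001010000011, position 10 = 0

0


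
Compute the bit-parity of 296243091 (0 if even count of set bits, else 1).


0b10001101010000100111110010011 has 14 ones => parity 0

0


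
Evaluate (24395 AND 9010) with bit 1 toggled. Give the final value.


Step 1: 24395 & 9010 = 770
Step 2: 770 ^ (1 << 1) = 770 ^ 2 = 768

768


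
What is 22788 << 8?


0b101100100000100 << 8 = 0b10110010000010000000000 = 5833728

5833728


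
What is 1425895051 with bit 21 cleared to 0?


1425895051 & ~(1 << 21) = 1423797899

1423797899


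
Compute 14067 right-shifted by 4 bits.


0b11011011110011 >> 4 = 0b1101101111 = 879

879


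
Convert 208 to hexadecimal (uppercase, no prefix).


208 = D0 hex

D0


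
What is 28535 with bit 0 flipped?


28535 ^ (1 << 0) = 28535 ^ 1 = 28534

28534


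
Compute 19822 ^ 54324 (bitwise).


0b100110101101110 ^ 0b1101010000110100 = 0b1001100101011010 = 39258

39258


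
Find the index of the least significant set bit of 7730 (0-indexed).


0b1111000110010. Lowest set bit at position 1

1


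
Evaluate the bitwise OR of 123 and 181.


0b1111011 | 0b10110101 = 0b11111111 = 255

255


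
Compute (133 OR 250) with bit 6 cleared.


Step 1: 133 | 250 = 255
Step 2: 255 & ~(1 << 6) = 191

191


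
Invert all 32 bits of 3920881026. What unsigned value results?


3920881026 ^ 4294967295 = 374086269

374086269


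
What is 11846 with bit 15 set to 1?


11846 | (1 << 15) = 11846 | 32768 = 44614

44614


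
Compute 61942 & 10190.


0b1111000111110110 & 0b10011111001110 = 0b10000111000110 = 8646

8646


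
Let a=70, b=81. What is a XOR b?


70 ^ 81 = 23

23


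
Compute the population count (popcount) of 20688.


0b101000011010000 has 5 set bits

5


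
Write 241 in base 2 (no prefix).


241 = 11110001 in binary

11110001


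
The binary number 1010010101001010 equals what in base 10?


1010010101001010 in decimal = 42314

42314


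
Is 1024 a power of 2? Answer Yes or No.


0b10000000000. Only one bit set => Yes

Yes


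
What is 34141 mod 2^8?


34141 & 255 = 93

93


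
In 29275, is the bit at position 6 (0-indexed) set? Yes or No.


0b111001001011011, bit 6 = 1. Yes

Yes


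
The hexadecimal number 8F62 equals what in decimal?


8F62 hex = 36706 decimal

36706


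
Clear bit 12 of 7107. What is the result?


7107 & ~(1 << 12) = 3011

3011


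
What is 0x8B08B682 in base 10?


8B08B682 hex = 2332604034 decimal

2332604034


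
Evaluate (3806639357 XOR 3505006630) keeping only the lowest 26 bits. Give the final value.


Step 1: 3806639357 ^ 3505006630 = 839818459
Step 2: 839818459 & 67108863 = 34512091

34512091


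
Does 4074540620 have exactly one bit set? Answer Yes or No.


0b11110010110111001000111001001100. Multiple bits set => No

No


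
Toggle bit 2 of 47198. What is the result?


47198 ^ (1 << 2) = 47198 ^ 4 = 47194

47194


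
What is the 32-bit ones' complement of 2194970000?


2194970000 ^ 4294967295 = 2099997295

2099997295


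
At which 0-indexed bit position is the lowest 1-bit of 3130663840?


0b10111010100110100010001110100000. Lowest set bit at position 5

5


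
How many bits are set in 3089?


0b110000010001 has 4 set bits

4


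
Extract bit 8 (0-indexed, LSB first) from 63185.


0b1111011011010001, position 8 = 0

0


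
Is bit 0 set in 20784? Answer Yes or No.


0b101000100110000, bit 0 = 0. No

No


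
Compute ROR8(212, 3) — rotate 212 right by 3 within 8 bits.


Rotate 0b11010100 right by 3 (8-bit) = 0b10011010 = 154

154


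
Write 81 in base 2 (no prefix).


81 = 1010001 in binary

1010001


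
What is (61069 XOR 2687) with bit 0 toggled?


Step 1: 61069 ^ 2687 = 58610
Step 2: 58610 ^ (1 << 0) = 58610 ^ 1 = 58611

58611


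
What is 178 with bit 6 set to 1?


178 | (1 << 6) = 178 | 64 = 242

242


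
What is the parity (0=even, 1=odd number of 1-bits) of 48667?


0b1011111000011011 has 10 ones => parity 0

0


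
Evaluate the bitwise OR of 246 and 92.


0b11110110 | 0b1011100 = 0b11111110 = 254

254


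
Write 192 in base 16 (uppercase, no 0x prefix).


192 = C0 hex

C0


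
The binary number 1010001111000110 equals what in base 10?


1010001111000110 in decimal = 41926

41926


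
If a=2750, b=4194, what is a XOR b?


2750 ^ 4194 = 6876

6876


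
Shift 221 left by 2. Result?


0b11011101 << 2 = 0b1101110100 = 884

884


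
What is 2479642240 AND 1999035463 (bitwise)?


0b10010011110011000101011010000000 & 0b1110111001001101101110001000111 = 0b10011000001000101010000000000 = 319050752

319050752


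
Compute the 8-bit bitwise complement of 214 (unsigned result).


~0b11010110 = 0b101001 = 41 (8-bit unsigned)

41


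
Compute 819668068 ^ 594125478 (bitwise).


0b110000110110110010010001100100 ^ 0b100011011010011010001010100110 = 0b10011101100101000011011000010 = 330467010

330467010


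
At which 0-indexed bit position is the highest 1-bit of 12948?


0b11001010010100. Highest set bit at position 13

13


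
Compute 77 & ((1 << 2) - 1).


77 & 3 = 1

1


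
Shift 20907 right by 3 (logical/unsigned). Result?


0b101000110101011 >> 3 = 0b101000110101 = 2613

2613


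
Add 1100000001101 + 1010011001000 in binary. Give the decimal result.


1100000001101 + 1010011001000 = 10110011010101 = 11477

11477


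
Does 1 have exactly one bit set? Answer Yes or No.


0b1. Only one bit set => Yes

Yes


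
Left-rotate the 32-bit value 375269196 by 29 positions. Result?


Rotate 0b10110010111100010011101001100 left by 29 (32-bit) = 0b10000010110010111100010011101001 = 2194392297

2194392297


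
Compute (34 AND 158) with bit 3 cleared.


Step 1: 34 & 158 = 2
Step 2: 2 & ~(1 << 3) = 2

2


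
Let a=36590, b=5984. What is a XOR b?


36590 ^ 5984 = 39310

39310


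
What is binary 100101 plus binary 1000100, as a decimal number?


100101 + 1000100 = 1101001 = 105

105


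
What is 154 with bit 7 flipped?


154 ^ (1 << 7) = 154 ^ 128 = 26

26


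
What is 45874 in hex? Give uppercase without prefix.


45874 = B332 hex

B332


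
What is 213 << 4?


0b11010101 << 4 = 0b110101010000 = 3408

3408


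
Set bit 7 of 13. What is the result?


13 | (1 << 7) = 13 | 128 = 141

141


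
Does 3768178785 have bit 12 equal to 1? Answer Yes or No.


0b11100000100110011101100001100001, bit 12 = 1. Yes

Yes


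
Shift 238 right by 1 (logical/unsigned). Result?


0b11101110 >> 1 = 0b1110111 = 119

119


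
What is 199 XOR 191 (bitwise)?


0b11000111 ^ 0b10111111 = 0b1111000 = 120

120


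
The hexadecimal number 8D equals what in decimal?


8D hex = 141 decimal

141


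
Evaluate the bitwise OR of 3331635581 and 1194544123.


0b11000110100101001011100101111101 | 0b1000111001100110100101111111011 = 0b11000111101101111111101111111111 = 3350723583

3350723583


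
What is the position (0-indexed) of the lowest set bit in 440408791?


0b11010010000000001101011010111. Lowest set bit at position 0

0


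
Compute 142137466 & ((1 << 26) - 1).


142137466 & 67108863 = 7919738

7919738


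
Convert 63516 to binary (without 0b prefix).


63516 = 1111100000011100 in binary

1111100000011100


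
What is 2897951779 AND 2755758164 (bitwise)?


0b10101100101110110011110000100011 & 0b10100100010000011000100001010100 = 0b10100100000000010000100000000000 = 2751531008

2751531008


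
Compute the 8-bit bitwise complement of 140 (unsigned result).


~0b10001100 = 0b1110011 = 115 (8-bit unsigned)

115


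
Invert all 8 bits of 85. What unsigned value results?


85 ^ 255 = 170

170


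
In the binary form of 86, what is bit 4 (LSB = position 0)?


0b1010110, position 4 = 1

1


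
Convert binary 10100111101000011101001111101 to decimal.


10100111101000011101001111101 in decimal = 351550077

351550077


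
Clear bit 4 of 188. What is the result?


188 & ~(1 << 4) = 172

172


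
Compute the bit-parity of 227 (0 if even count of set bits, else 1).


0b11100011 has 5 ones => parity 1

1


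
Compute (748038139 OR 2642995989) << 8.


Step 1: 748038139 | 2642995989 = 3181309951
Step 2: 3181309951 << 8 = 814415347456

814415347456


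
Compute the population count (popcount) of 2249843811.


0b10000110000110011110010001100011 has 14 set bits

14


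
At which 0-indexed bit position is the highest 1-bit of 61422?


0b1110111111101110. Highest set bit at position 15

15


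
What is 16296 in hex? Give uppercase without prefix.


16296 = 3FA8 hex

3FA8


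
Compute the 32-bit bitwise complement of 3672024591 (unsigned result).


~0b11011010110111101010011000001111 = 0b100101001000010101100111110000 = 622942704 (32-bit unsigned)

622942704


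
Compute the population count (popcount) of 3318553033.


0b11000101110011010001100111001001 has 16 set bits

16


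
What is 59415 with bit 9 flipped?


59415 ^ (1 << 9) = 59415 ^ 512 = 59927

59927


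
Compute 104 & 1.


0b1101000 & 0b1 = 0b0 = 0

0


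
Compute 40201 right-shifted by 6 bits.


0b1001110100001001 >> 6 = 0b1001110100 = 628

628


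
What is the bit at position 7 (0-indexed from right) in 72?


0b1001000, position 7 = 0

0


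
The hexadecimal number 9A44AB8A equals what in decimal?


9A44AB8A hex = 2588191626 decimal

2588191626


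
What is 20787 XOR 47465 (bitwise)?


0b101000100110011 ^ 0b1011100101101001 = 0b1110100001011010 = 59482

59482


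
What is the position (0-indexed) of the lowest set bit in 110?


0b1101110. Lowest set bit at position 1

1


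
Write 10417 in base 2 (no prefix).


10417 = 10100010110001 in binary

10100010110001


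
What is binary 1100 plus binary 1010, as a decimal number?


1100 + 1010 = 10110 = 22

22


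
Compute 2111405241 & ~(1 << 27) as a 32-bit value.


2111405241 & ~(1 << 27) = 1977187513

1977187513


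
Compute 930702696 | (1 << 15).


930702696 | (1 << 15) = 930702696 | 32768 = 930735464

930735464


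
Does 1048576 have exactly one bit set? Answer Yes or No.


0b100000000000000000000. Only one bit set => Yes

Yes


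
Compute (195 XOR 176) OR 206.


Step 1: 195 ^ 176 = 115
Step 2: 115 | 206 = 255

255


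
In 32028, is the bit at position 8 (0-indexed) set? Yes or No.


0b111110100011100, bit 8 = 1. Yes

Yes


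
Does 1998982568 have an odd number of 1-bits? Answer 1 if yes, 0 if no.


0b1110111001001100000110110101000 has 15 ones => parity 1

1


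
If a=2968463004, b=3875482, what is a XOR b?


2968463004 ^ 3875482 = 2966684678

2966684678


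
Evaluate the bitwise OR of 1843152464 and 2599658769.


0b1101101110111000100011001010000 | 0b10011010111100111010010100010001 = 0b11111111111111111110011101010001 = 4294960977

4294960977


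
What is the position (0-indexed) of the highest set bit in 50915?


0b1100011011100011. Highest set bit at position 15

15


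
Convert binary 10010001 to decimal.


10010001 in decimal = 145

145


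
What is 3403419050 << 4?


0b11001010110111000000110110101010 << 4 = 0b110010101101110000001101101010100000 = 54454704800

54454704800


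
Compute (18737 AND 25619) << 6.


Step 1: 18737 & 25619 = 16401
Step 2: 16401 << 6 = 1049664

1049664


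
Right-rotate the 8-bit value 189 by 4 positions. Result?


Rotate 0b10111101 right by 4 (8-bit) = 0b11011011 = 219

219


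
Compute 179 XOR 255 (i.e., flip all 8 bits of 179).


179 ^ 255 = 76

76


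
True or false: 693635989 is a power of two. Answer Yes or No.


0b101001010110000000101110010101. Multiple bits set => No

No


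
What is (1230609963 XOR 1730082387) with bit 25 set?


Step 1: 1230609963 ^ 1730082387 = 776431736
Step 2: 776431736 | (1 << 25) = 776431736 | 33554432 = 776431736

776431736


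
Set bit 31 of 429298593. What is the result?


429298593 | (1 << 31) = 429298593 | 2147483648 = 2576782241

2576782241


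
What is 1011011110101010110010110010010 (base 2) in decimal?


1011011110101010110010110010010 in decimal = 1540711826

1540711826


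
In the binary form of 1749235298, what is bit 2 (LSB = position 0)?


0b1101000010000110011011001100010, position 2 = 0

0


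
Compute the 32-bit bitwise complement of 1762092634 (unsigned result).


~0b1101001000001110110011001011010 = 0b10010110111110001001100110100101 = 2532874661 (32-bit unsigned)

2532874661


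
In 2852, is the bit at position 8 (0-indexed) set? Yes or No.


0b101100100100, bit 8 = 1. Yes

Yes


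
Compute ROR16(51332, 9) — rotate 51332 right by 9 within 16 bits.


Rotate 0b1100100010000100 right by 9 (16-bit) = 0b100001001100100 = 16996

16996


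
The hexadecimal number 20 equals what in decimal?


20 hex = 32 decimal

32


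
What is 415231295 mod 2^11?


415231295 & 2047 = 1343

1343


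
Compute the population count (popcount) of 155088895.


0b1001001111100111011111111111 has 21 set bits

21


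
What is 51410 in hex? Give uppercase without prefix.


51410 = C8D2 hex

C8D2


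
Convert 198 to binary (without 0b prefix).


198 = 11000110 in binary

11000110


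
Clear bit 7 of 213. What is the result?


213 & ~(1 << 7) = 85

85


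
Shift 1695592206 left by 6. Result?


0b1100101000100001010111100001110 << 6 = 0b1100101000100001010111100001110000000 = 108517901184

108517901184


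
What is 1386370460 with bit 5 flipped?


1386370460 ^ (1 << 5) = 1386370460 ^ 32 = 1386370492

1386370492


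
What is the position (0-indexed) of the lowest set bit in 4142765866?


0b11110110111011011001011100101010. Lowest set bit at position 1

1


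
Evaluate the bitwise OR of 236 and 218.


0b11101100 | 0b11011010 = 0b11111110 = 254

254


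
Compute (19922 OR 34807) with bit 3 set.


Step 1: 19922 | 34807 = 53239
Step 2: 53239 | (1 << 3) = 53239 | 8 = 53247

53247


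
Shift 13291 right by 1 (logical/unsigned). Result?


0b11001111101011 >> 1 = 0b1100111110101 = 6645

6645


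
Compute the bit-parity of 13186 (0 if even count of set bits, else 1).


0b11001110000010 has 6 ones => parity 0

0


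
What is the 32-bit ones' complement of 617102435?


617102435 ^ 4294967295 = 3677864860

3677864860


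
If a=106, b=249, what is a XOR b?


106 ^ 249 = 147

147


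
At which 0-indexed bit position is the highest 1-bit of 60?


0b111100. Highest set bit at position 5

5


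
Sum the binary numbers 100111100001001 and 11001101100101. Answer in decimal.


100111100001001 + 11001101100101 = 1000001001101110 = 33390

33390


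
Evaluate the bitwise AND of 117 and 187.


0b1110101 & 0b10111011 = 0b110001 = 49

49


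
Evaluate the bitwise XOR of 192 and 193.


0b11000000 ^ 0b11000001 = 0b1 = 1

1


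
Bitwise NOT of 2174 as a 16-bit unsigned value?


~0b100001111110 = 0b1111011110000001 = 63361 (16-bit unsigned)

63361


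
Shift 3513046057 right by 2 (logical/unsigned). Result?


0b11010001011001001101010000101001 >> 2 = 0b110100010110010011010100001010 = 878261514

878261514


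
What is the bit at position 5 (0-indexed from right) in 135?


0b10000111, position 5 = 0

0


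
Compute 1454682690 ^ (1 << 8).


1454682690 ^ (1 << 8) = 1454682690 ^ 256 = 1454682946

1454682946


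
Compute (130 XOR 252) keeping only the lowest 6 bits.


Step 1: 130 ^ 252 = 126
Step 2: 126 & 63 = 62

62


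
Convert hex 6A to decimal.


6A hex = 106 decimal

106


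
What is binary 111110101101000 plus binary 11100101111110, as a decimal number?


111110101101000 + 11100101111110 = 1011011011100110 = 46822

46822


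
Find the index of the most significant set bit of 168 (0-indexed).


0b10101000. Highest set bit at position 7

7


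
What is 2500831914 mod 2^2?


2500831914 & 3 = 2

2


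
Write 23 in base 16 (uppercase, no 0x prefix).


23 = 17 hex

17


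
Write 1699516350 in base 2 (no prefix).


1699516350 = 1100101010011001000111110111110 in binary

1100101010011001000111110111110


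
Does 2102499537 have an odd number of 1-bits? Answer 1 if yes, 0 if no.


0b1111101010100011001100011010001 has 16 ones => parity 0

0


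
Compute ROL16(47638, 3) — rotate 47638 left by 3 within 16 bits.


Rotate 0b1011101000010110 left by 3 (16-bit) = 0b1101000010110101 = 53429

53429


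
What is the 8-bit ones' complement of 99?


99 ^ 255 = 156

156
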